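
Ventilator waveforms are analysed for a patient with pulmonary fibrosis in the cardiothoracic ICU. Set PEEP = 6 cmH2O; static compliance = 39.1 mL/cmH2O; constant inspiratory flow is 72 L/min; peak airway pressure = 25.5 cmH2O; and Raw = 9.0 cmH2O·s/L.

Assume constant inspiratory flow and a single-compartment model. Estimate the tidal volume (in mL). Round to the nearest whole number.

340

Flow: 72 L/min ÷ 60 = 1.2 L/s.
Equation of motion (constant flow): PIP = Vt/C + R·V̇ + PEEP.
Vt/C = PIP − R·V̇ − PEEP = 25.5 − 10.8 − 6 = 8.7 cmH2O.
Vt = C × 8.7 = 39.1 × 8.7 = 340.17 mL.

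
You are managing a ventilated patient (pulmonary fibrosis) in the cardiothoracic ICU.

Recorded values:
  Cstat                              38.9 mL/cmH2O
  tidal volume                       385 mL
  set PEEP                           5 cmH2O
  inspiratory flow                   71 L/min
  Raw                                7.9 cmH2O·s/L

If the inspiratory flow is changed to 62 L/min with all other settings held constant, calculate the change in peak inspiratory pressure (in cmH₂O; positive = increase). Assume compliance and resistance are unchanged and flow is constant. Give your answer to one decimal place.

Flow: 71 L/min ÷ 60 = 1.1833 L/s.
New flow: 62 L/min ÷ 60 = 1.0333 L/s.
PIP = Vt/C + R·V̇ + PEEP (constant-flow equation of motion).
Only the resistive term changes: ΔPIP = R × ΔV̇ = 7.9 × (1.0333 − 1.1833) = 7.9 × -0.15 = -1.185 cmH2O.

-1.2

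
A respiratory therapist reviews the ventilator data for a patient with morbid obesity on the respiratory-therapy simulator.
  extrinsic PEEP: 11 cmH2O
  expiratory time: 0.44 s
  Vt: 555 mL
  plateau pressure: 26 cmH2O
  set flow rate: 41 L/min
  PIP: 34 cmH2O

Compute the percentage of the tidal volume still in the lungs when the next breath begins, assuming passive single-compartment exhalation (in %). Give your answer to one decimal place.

36.2

Flow: 41 L/min ÷ 60 = 0.6833 L/s.
R = (PIP − Pplat)/V̇ = (34 − 26) / 0.6833 = 8.0/0.6833 = 11.708 cmH2O·s/L.
C = Vt/(Pplat − PEEP) = 555.0 / (26 − 11) = 555.0/15.0 = 37.0 mL/cmH2O.
τ = R × C = 11.708 × 0.037 L/cmH2O = 0.4332 s.
Fraction remaining at end-expiration = e^(−Te/τ) = e^(−0.44/0.4332) = 0.3621 → 36.21%.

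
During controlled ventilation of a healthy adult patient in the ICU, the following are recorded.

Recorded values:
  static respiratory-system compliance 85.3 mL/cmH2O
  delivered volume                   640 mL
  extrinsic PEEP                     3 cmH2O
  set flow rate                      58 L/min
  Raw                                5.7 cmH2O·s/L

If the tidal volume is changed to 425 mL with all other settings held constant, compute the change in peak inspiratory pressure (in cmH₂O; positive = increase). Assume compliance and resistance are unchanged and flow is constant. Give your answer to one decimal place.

-2.5

PIP = Vt/C + R·V̇ + PEEP (constant-flow equation of motion).
Only the elastic term changes: ΔPIP = ΔVt / C = (425 − 640) / 85.3 = -2.521 cmH2O.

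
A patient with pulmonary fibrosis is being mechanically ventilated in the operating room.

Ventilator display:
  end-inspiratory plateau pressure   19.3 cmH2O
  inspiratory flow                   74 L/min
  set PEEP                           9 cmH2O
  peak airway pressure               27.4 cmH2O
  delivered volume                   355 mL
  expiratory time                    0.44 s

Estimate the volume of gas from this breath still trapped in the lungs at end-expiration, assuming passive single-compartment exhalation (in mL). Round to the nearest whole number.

Flow: 74 L/min ÷ 60 = 1.2333 L/s.
R = (PIP − Pplat)/V̇ = (27.4 − 19.3) / 1.2333 = 8.1/1.2333 = 6.568 cmH2O·s/L.
C = Vt/(Pplat − PEEP) = 355.0 / (19.3 − 9) = 355.0/10.3 = 34.466 mL/cmH2O.
τ = R × C = 6.568 × 0.03447 L/cmH2O = 0.2264 s.
Fraction remaining = e^(−Te/τ) = e^(−0.44/0.2264) = 0.1432.
Trapped volume = 355.0 × 0.1432 = 50.836 mL.

51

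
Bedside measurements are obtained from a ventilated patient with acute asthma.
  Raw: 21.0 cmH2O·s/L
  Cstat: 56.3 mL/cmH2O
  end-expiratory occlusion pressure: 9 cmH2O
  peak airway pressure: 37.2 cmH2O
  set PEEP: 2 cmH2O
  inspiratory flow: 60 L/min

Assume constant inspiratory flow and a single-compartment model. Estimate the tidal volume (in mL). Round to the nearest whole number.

Flow: 60 L/min ÷ 60 = 1 L/s.
Total PEEP = 9 cmH2O (set 2 + intrinsic 7); this is the baseline alveolar pressure.
Equation of motion (constant flow): PIP = Vt/C + R·V̇ + PEEP.
Vt/C = PIP − R·V̇ − PEEP = 37.2 − 21.0 − 9 = 7.2 cmH2O.
Vt = C × 7.2 = 56.3 × 7.2 = 405.36 mL.

405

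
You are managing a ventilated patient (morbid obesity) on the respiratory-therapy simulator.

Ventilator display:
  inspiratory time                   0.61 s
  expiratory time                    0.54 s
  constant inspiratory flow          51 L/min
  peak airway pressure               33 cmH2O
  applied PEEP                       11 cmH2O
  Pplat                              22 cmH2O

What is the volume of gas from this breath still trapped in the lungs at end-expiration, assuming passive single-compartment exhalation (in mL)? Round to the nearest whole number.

214

Flow: 51 L/min ÷ 60 = 0.85 L/s.
Vt = flow × Ti = 0.85 L/s × 0.61 s × 1000 mL/L = 518.5 mL.
R = (PIP − Pplat)/V̇ = (33 − 22) / 0.85 = 11.0/0.85 = 12.941 cmH2O·s/L.
C = Vt/(Pplat − PEEP) = 518.5 / (22 − 11) = 518.5/11.0 = 47.136 mL/cmH2O.
τ = R × C = 12.941 × 0.04714 L/cmH2O = 0.61 s.
Fraction remaining = e^(−Te/τ) = e^(−0.54/0.61) = 0.4126.
Trapped volume = 518.5 × 0.4126 = 213.93 mL.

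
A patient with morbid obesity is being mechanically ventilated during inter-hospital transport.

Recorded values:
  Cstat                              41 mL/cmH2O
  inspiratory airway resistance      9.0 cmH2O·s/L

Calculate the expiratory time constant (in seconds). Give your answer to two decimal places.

0.37

τ = R × C = 9.0 × 41 mL/cmH2O = 9.0 × 0.041 L/cmH2O = 0.369 s.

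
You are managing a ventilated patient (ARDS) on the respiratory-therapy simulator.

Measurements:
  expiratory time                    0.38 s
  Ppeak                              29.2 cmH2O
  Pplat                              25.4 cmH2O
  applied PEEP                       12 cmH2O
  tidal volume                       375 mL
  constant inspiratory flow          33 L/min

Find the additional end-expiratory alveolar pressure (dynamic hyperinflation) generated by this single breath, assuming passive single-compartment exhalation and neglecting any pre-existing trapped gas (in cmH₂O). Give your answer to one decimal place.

Flow: 33 L/min ÷ 60 = 0.55 L/s.
R = (PIP − Pplat)/V̇ = (29.2 − 25.4) / 0.55 = 3.8/0.55 = 6.909 cmH2O·s/L.
C = Vt/(Pplat − PEEP) = 375.0 / (25.4 − 12) = 375.0/13.4 = 27.985 mL/cmH2O.
τ = R × C = 6.909 × 0.02799 L/cmH2O = 0.1934 s.
Fraction remaining = e^(−Te/τ) = e^(−0.38/0.1934) = 0.1402; trapped volume = 375.0 × 0.1402 = 52.575 mL.
Additional alveolar pressure from trapping ≈ V_trapped / C = 52.575 / 27.985 = 1.879 cmH2O.

1.9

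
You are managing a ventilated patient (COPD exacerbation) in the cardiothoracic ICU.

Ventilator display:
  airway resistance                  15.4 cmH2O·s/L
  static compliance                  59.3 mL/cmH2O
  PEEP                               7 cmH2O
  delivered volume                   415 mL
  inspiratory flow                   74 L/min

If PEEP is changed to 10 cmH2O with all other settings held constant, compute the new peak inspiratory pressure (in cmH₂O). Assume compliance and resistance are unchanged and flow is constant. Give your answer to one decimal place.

36.0

Flow: 74 L/min ÷ 60 = 1.2333 L/s.
PIP = Vt/C + R·V̇ + PEEP (constant-flow equation of motion).
Only the baseline term changes: ΔPIP = ΔPEEP = 10 − 7 = 3.0 cmH2O.
Original PIP = 415/59.3 + 15.4×1.2333 + 7 = 32.991 cmH2O; new PIP = 32.991 + (3.0) = 35.991 cmH2O.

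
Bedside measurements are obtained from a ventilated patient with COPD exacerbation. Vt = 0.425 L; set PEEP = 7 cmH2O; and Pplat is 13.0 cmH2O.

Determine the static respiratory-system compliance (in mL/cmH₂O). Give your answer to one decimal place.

70.8

Cstat = Vt / (Pplat − PEEP) = 425 / (13.0 − 7) = 425 / 6.0 = 70.833 mL/cmH2O.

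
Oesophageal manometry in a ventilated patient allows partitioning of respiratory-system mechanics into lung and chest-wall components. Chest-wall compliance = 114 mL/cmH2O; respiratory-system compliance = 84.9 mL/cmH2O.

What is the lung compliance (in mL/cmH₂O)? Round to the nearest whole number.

1/CL = 1/Crs − 1/Ccw.
1/CL = 1/84.9 − 1/114 = 0.003007.
CL = 332.56 mL/cmH2O.

333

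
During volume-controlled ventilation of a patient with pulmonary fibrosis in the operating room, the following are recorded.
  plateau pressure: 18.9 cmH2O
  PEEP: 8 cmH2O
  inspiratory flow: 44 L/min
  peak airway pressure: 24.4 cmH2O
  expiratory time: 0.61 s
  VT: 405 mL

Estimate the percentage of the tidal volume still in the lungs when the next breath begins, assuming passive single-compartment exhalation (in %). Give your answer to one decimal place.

Flow: 44 L/min ÷ 60 = 0.7333 L/s.
R = (PIP − Pplat)/V̇ = (24.4 − 18.9) / 0.7333 = 5.5/0.7333 = 7.5 cmH2O·s/L.
C = Vt/(Pplat − PEEP) = 405.0 / (18.9 − 8) = 405.0/10.9 = 37.156 mL/cmH2O.
τ = R × C = 7.5 × 0.03716 L/cmH2O = 0.2787 s.
Fraction remaining at end-expiration = e^(−Te/τ) = e^(−0.61/0.2787) = 0.1121 → 11.21%.

11.2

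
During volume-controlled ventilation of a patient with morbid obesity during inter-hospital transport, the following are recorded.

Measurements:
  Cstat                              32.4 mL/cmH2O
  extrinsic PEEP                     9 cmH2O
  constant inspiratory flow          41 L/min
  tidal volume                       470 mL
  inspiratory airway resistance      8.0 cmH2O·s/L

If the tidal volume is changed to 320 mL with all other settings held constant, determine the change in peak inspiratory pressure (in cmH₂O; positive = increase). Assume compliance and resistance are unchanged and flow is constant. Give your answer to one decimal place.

-4.6

PIP = Vt/C + R·V̇ + PEEP (constant-flow equation of motion).
Only the elastic term changes: ΔPIP = ΔVt / C = (320 − 470) / 32.4 = -4.63 cmH2O.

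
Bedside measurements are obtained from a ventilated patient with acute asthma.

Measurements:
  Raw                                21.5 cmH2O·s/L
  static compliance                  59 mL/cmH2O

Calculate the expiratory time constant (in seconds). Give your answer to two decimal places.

1.27

τ = R × C = 21.5 × 59 mL/cmH2O = 21.5 × 0.059 L/cmH2O = 1.269 s.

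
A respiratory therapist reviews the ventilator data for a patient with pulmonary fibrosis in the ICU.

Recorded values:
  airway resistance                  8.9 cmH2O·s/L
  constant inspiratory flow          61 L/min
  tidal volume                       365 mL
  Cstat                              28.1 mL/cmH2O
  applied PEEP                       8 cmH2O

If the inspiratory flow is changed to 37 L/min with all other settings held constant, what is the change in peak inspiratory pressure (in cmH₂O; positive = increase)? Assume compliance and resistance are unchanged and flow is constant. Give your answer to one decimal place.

-3.6

Flow: 61 L/min ÷ 60 = 1.0167 L/s.
New flow: 37 L/min ÷ 60 = 0.6167 L/s.
PIP = Vt/C + R·V̇ + PEEP (constant-flow equation of motion).
Only the resistive term changes: ΔPIP = R × ΔV̇ = 8.9 × (0.6167 − 1.0167) = 8.9 × -0.4 = -3.56 cmH2O.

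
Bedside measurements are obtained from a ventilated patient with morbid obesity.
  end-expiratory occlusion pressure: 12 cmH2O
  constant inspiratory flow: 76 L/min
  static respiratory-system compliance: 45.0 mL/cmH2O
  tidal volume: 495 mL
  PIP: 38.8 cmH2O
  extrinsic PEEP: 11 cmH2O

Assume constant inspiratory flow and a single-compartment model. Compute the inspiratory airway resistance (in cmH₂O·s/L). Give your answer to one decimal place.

12.5

Flow: 76 L/min ÷ 60 = 1.2667 L/s.
Total PEEP = 12 cmH2O (set 11 + intrinsic 1); this is the baseline alveolar pressure.
Equation of motion (constant flow): PIP = Vt/C + R·V̇ + PEEP.
R·V̇ = PIP − Vt/C − PEEP = 38.8 − 495/45.0 − 12 = 38.8 − 11.0 − 12 = 15.8 cmH2O.
R = 15.8 / 1.2667 = 12.473 cmH2O·s/L.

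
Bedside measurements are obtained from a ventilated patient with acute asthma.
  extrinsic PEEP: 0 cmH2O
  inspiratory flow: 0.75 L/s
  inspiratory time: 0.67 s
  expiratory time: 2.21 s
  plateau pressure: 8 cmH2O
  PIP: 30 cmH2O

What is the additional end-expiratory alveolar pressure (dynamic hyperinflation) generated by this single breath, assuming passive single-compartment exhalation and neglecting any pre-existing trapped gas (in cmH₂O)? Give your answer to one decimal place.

2.4

Vt = flow × Ti = 0.75 L/s × 0.67 s × 1000 mL/L = 502.5 mL.
R = (PIP − Pplat)/V̇ = (30 − 8) / 0.75 = 22.0/0.75 = 29.333 cmH2O·s/L.
C = Vt/(Pplat − PEEP) = 502.5 / (8 − 0) = 502.5/8.0 = 62.813 mL/cmH2O.
τ = R × C = 29.333 × 0.06281 L/cmH2O = 1.842 s.
Fraction remaining = e^(−Te/τ) = e^(−2.21/1.842) = 0.3013; trapped volume = 502.5 × 0.3013 = 151.4 mL.
Additional alveolar pressure from trapping ≈ V_trapped / C = 151.4 / 62.813 = 2.41 cmH2O.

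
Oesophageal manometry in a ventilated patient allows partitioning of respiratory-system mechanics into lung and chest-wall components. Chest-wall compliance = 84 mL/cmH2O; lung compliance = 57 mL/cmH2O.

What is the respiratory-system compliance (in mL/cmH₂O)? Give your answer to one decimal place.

34.0

Lung and chest wall are elastances in series: 1/Crs = 1/CL + 1/Ccw.
1/Crs = 1/57 + 1/84 = 0.02945.
Crs = 33.956 mL/cmH2O.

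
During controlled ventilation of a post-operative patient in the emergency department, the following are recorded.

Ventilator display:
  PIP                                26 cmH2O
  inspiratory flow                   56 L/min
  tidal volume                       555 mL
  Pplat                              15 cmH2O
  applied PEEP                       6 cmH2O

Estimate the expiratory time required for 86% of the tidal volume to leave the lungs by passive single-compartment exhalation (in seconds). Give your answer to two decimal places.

Flow: 56 L/min ÷ 60 = 0.9333 L/s.
R = (PIP − Pplat)/V̇ = (26 − 15) / 0.9333 = 11.0/0.9333 = 11.786 cmH2O·s/L.
C = Vt/(Pplat − PEEP) = 555.0 / (15 − 6) = 555.0/9.0 = 61.667 mL/cmH2O.
τ = R × C = 11.786 × 0.06167 L/cmH2O = 0.7268 s.
t = −τ·ln(1 − 0.86) = −0.7268·ln(0.14) = 1.429 s.

1.43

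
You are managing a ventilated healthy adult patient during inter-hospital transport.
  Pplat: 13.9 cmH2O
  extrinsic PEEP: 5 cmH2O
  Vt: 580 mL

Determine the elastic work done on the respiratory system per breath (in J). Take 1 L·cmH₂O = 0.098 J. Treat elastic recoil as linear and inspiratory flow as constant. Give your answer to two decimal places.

0.25

Elastic work ≈ ½ × (Pplat − PEEP) × Vt = 0.5 × (13.9 − 5) × 0.580 L = 0.5 × 8.9 × 0.580 = 2.581 L·cmH2O.
× 0.098 J/(L·cmH2O) → 0.2529 J.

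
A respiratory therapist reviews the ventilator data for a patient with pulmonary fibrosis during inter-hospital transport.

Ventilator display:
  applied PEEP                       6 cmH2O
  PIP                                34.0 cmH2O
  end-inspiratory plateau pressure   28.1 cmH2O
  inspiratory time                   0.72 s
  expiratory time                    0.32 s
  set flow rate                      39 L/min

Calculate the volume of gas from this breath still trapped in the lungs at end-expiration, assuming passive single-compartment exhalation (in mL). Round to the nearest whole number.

Flow: 39 L/min ÷ 60 = 0.65 L/s.
Vt = flow × Ti = 0.65 L/s × 0.72 s × 1000 mL/L = 468.0 mL.
R = (PIP − Pplat)/V̇ = (34.0 − 28.1) / 0.65 = 5.9/0.65 = 9.077 cmH2O·s/L.
C = Vt/(Pplat − PEEP) = 468.0 / (28.1 − 6) = 468.0/22.1 = 21.176 mL/cmH2O.
τ = R × C = 9.077 × 0.02118 L/cmH2O = 0.1923 s.
Fraction remaining = e^(−Te/τ) = e^(−0.32/0.1923) = 0.1894.
Trapped volume = 468.0 × 0.1894 = 88.639 mL.

89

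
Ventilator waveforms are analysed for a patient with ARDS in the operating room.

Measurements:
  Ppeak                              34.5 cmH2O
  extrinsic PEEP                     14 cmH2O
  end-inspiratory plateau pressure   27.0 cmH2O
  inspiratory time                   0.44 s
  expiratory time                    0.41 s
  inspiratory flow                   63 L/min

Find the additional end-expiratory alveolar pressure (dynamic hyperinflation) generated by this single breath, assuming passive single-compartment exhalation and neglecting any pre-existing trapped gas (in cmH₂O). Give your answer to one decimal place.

Flow: 63 L/min ÷ 60 = 1.05 L/s.
Vt = flow × Ti = 1.05 L/s × 0.44 s × 1000 mL/L = 462.0 mL.
R = (PIP − Pplat)/V̇ = (34.5 − 27.0) / 1.05 = 7.5/1.05 = 7.143 cmH2O·s/L.
C = Vt/(Pplat − PEEP) = 462.0 / (27.0 − 14) = 462.0/13.0 = 35.538 mL/cmH2O.
τ = R × C = 7.143 × 0.03554 L/cmH2O = 0.2539 s.
Fraction remaining = e^(−Te/τ) = e^(−0.41/0.2539) = 0.1989; trapped volume = 462.0 × 0.1989 = 91.892 mL.
Additional alveolar pressure from trapping ≈ V_trapped / C = 91.892 / 35.538 = 2.586 cmH2O.

2.6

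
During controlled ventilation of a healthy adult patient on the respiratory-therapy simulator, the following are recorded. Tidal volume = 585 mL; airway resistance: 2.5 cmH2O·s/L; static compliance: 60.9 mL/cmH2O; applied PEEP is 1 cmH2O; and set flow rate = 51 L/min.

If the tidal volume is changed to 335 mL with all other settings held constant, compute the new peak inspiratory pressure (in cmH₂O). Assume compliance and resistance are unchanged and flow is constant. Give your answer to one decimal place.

8.6

Flow: 51 L/min ÷ 60 = 0.85 L/s.
PIP = Vt/C + R·V̇ + PEEP (constant-flow equation of motion).
Only the elastic term changes: ΔPIP = ΔVt / C = (335 − 585) / 60.9 = -4.105 cmH2O.
Original PIP = 585/60.9 + 2.5×0.85 + 1 = 12.731 cmH2O; new PIP = 12.731 + (-4.105) = 8.626 cmH2O.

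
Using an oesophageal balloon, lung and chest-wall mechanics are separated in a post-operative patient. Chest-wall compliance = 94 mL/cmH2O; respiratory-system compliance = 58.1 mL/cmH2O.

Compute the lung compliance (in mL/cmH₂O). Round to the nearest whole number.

152

1/CL = 1/Crs − 1/Ccw.
1/CL = 1/58.1 − 1/94 = 0.006573.
CL = 152.14 mL/cmH2O.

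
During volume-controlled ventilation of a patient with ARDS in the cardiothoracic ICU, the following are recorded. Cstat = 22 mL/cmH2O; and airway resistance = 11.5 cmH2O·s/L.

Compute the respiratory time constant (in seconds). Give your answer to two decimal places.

0.25

τ = R × C = 11.5 × 22 mL/cmH2O = 11.5 × 0.022 L/cmH2O = 0.253 s.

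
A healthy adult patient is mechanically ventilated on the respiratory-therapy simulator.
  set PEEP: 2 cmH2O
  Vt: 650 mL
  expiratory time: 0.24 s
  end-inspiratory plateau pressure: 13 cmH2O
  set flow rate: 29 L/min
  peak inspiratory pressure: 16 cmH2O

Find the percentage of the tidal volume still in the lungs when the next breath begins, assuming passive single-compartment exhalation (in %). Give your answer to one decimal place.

Flow: 29 L/min ÷ 60 = 0.4833 L/s.
R = (PIP − Pplat)/V̇ = (16 − 13) / 0.4833 = 3.0/0.4833 = 6.207 cmH2O·s/L.
C = Vt/(Pplat − PEEP) = 650.0 / (13 − 2) = 650.0/11.0 = 59.091 mL/cmH2O.
τ = R × C = 6.207 × 0.05909 L/cmH2O = 0.3668 s.
Fraction remaining at end-expiration = e^(−Te/τ) = e^(−0.24/0.3668) = 0.5198 → 51.98%.

52.0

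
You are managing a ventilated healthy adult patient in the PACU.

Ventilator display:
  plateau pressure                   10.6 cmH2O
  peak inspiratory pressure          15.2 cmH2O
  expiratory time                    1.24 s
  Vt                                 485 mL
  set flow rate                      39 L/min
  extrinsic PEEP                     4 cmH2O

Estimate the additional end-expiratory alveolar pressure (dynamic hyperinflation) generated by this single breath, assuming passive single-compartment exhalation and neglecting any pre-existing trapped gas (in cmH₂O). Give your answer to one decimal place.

0.6

Flow: 39 L/min ÷ 60 = 0.65 L/s.
R = (PIP − Pplat)/V̇ = (15.2 − 10.6) / 0.65 = 4.6/0.65 = 7.077 cmH2O·s/L.
C = Vt/(Pplat − PEEP) = 485.0 / (10.6 − 4) = 485.0/6.6 = 73.485 mL/cmH2O.
τ = R × C = 7.077 × 0.07349 L/cmH2O = 0.5201 s.
Fraction remaining = e^(−Te/τ) = e^(−1.24/0.5201) = 0.09217; trapped volume = 485.0 × 0.09217 = 44.702 mL.
Additional alveolar pressure from trapping ≈ V_trapped / C = 44.702 / 73.485 = 0.6083 cmH2O.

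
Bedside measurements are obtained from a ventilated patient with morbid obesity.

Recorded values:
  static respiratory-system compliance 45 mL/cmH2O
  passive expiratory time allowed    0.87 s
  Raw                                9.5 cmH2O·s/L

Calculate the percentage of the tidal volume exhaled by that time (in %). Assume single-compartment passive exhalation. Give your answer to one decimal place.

86.9

τ = R × C = 9.5 × 45 mL/cmH2O = 9.5 × 0.045 L/cmH2O = 0.4275 s.
Passive exhalation: V(t)/V₀ = e^(−t/τ) = e^(−0.87/0.4275) = 0.1307.
Fraction exhaled = 1 − 0.1307 = 0.8693 → 86.93%.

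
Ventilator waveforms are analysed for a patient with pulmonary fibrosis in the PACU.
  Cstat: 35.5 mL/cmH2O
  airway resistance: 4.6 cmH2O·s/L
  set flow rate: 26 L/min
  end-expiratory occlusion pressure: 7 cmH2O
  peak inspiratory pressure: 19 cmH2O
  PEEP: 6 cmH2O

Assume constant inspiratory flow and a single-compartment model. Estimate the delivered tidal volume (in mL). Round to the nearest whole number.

355

Flow: 26 L/min ÷ 60 = 0.4333 L/s.
Total PEEP = 7 cmH2O (set 6 + intrinsic 1); this is the baseline alveolar pressure.
Equation of motion (constant flow): PIP = Vt/C + R·V̇ + PEEP.
Vt/C = PIP − R·V̇ − PEEP = 19 − 1.993 − 7 = 10.007 cmH2O.
Vt = C × 10.007 = 35.5 × 10.007 = 355.25 mL.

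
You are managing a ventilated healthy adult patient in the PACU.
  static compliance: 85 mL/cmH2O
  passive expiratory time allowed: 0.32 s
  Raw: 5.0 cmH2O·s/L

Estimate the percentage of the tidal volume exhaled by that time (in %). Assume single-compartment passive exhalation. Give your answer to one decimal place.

52.9

τ = R × C = 5.0 × 85 mL/cmH2O = 5.0 × 0.085 L/cmH2O = 0.425 s.
Passive exhalation: V(t)/V₀ = e^(−t/τ) = e^(−0.32/0.425) = 0.471.
Fraction exhaled = 1 − 0.471 = 0.529 → 52.9%.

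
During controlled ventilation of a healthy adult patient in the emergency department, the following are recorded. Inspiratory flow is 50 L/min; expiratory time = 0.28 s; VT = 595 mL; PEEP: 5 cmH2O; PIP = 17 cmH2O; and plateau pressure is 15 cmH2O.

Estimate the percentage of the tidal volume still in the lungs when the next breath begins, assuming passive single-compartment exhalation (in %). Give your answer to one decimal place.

Flow: 50 L/min ÷ 60 = 0.8333 L/s.
R = (PIP − Pplat)/V̇ = (17 − 15) / 0.8333 = 2.0/0.8333 = 2.4 cmH2O·s/L.
C = Vt/(Pplat − PEEP) = 595.0 / (15 − 5) = 595.0/10.0 = 59.5 mL/cmH2O.
τ = R × C = 2.4 × 0.0595 L/cmH2O = 0.1428 s.
Fraction remaining at end-expiration = e^(−Te/τ) = e^(−0.28/0.1428) = 0.1407 → 14.07%.

14.1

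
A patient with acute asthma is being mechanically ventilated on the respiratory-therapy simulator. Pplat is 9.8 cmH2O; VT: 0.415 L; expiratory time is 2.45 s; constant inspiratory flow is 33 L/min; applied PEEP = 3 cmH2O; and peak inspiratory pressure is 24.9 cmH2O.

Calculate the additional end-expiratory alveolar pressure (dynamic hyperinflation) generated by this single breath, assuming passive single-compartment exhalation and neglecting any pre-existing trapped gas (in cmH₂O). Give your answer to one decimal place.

Flow: 33 L/min ÷ 60 = 0.55 L/s.
R = (PIP − Pplat)/V̇ = (24.9 − 9.8) / 0.55 = 15.1/0.55 = 27.455 cmH2O·s/L.
C = Vt/(Pplat − PEEP) = 415.0 / (9.8 − 3) = 415.0/6.8 = 61.029 mL/cmH2O.
τ = R × C = 27.455 × 0.06103 L/cmH2O = 1.676 s.
Fraction remaining = e^(−Te/τ) = e^(−2.45/1.676) = 0.2318; trapped volume = 415.0 × 0.2318 = 96.197 mL.
Additional alveolar pressure from trapping ≈ V_trapped / C = 96.197 / 61.029 = 1.576 cmH2O.

1.6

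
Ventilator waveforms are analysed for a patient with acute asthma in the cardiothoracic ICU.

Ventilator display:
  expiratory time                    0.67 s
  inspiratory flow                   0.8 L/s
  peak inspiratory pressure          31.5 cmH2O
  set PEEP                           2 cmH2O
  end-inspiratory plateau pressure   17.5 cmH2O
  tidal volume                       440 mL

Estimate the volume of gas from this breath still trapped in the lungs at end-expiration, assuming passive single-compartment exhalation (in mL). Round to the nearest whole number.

R = (PIP − Pplat)/V̇ = (31.5 − 17.5) / 0.8 = 14.0/0.8 = 17.5 cmH2O·s/L.
C = Vt/(Pplat − PEEP) = 440.0 / (17.5 − 2) = 440.0/15.5 = 28.387 mL/cmH2O.
τ = R × C = 17.5 × 0.02839 L/cmH2O = 0.4968 s.
Fraction remaining = e^(−Te/τ) = e^(−0.67/0.4968) = 0.2596.
Trapped volume = 440.0 × 0.2596 = 114.22 mL.

114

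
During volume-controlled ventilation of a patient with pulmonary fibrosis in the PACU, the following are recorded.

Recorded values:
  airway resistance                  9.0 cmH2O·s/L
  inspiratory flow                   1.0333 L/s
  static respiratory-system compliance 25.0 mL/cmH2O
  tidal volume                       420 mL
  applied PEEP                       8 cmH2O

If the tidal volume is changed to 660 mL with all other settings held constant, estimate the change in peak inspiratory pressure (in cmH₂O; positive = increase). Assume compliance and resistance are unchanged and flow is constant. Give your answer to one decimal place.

9.6

PIP = Vt/C + R·V̇ + PEEP (constant-flow equation of motion).
Only the elastic term changes: ΔPIP = ΔVt / C = (660 − 420) / 25.0 = 9.6 cmH2O.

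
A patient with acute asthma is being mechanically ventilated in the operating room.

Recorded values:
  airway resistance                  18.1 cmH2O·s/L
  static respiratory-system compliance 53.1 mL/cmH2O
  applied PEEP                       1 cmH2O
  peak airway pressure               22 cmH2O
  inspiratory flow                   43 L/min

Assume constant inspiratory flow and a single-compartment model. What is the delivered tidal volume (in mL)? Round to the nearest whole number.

Flow: 43 L/min ÷ 60 = 0.7167 L/s.
Equation of motion (constant flow): PIP = Vt/C + R·V̇ + PEEP.
Vt/C = PIP − R·V̇ − PEEP = 22 − 12.972 − 1 = 8.028 cmH2O.
Vt = C × 8.028 = 53.1 × 8.028 = 426.29 mL.

426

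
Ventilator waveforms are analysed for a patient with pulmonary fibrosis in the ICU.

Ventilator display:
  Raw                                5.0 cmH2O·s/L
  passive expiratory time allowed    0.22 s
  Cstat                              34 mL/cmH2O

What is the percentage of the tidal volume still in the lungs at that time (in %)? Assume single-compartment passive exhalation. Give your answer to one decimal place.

27.4

τ = R × C = 5.0 × 34 mL/cmH2O = 5.0 × 0.034 L/cmH2O = 0.17 s.
Passive exhalation: V(t)/V₀ = e^(−t/τ) = e^(−0.22/0.17) = 0.2741.
Fraction remaining = 0.2741 → 27.41%.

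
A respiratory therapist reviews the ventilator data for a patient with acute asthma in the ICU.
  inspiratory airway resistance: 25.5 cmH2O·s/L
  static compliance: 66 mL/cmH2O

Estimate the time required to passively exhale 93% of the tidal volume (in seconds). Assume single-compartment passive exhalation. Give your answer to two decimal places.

τ = R × C = 25.5 × 66 mL/cmH2O = 25.5 × 0.066 L/cmH2O = 1.683 s.
Exhaled fraction f = 1 − e^(−t/τ) → t = −τ·ln(1 − f) = −1.683·ln(0.07) = 4.476 s.

4.48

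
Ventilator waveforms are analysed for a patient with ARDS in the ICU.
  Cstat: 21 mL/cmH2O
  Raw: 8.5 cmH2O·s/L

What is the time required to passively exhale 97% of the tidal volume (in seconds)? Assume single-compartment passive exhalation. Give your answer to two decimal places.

τ = R × C = 8.5 × 21 mL/cmH2O = 8.5 × 0.021 L/cmH2O = 0.1785 s.
Exhaled fraction f = 1 − e^(−t/τ) → t = −τ·ln(1 − f) = −0.1785·ln(0.03) = 0.6259 s.

0.63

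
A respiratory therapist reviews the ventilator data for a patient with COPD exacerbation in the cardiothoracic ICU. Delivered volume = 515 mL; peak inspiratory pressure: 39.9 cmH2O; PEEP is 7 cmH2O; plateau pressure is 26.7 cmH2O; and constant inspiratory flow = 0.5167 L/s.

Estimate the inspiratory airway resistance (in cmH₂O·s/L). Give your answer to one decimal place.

25.5

Raw = (PIP − Pplat) / flow = (39.9 − 26.7) / 0.5167 = 13.2 / 0.5167 = 25.547 cmH2O·s/L.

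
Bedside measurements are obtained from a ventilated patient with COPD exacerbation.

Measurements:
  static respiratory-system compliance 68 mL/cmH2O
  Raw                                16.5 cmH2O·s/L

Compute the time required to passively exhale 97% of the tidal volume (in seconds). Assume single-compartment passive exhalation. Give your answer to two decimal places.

3.93

τ = R × C = 16.5 × 68 mL/cmH2O = 16.5 × 0.068 L/cmH2O = 1.122 s.
Exhaled fraction f = 1 − e^(−t/τ) → t = −τ·ln(1 − f) = −1.122·ln(0.03) = 3.934 s.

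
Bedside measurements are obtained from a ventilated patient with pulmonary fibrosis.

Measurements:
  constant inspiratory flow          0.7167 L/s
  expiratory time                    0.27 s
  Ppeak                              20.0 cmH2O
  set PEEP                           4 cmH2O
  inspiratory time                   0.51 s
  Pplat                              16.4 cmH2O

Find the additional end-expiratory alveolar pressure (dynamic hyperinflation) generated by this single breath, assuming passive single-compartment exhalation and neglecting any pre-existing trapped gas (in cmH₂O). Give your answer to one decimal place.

Vt = flow × Ti = 0.7167 L/s × 0.51 s × 1000 mL/L = 365.52 mL.
R = (PIP − Pplat)/V̇ = (20.0 − 16.4) / 0.7167 = 3.6/0.7167 = 5.023 cmH2O·s/L.
C = Vt/(Pplat − PEEP) = 365.52 / (16.4 − 4) = 365.52/12.4 = 29.477 mL/cmH2O.
τ = R × C = 5.023 × 0.02948 L/cmH2O = 0.1481 s.
Fraction remaining = e^(−Te/τ) = e^(−0.27/0.1481) = 0.1615; trapped volume = 365.52 × 0.1615 = 59.031 mL.
Additional alveolar pressure from trapping ≈ V_trapped / C = 59.031 / 29.477 = 2.003 cmH2O.

2.0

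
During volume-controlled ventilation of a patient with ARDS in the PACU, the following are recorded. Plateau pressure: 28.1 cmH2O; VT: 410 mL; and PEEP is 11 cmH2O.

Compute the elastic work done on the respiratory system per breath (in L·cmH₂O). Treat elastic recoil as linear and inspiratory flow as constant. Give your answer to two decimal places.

Elastic work ≈ ½ × (Pplat − PEEP) × Vt = 0.5 × (28.1 − 11) × 0.410 L = 0.5 × 17.1 × 0.410 = 3.506 L·cmH2O.

3.51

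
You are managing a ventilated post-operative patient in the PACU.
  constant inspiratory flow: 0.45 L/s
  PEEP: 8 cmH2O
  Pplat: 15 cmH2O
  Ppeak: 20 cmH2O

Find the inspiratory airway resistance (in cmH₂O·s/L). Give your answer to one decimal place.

Raw = (PIP − Pplat) / flow = (20 − 15) / 0.45 = 5.0 / 0.45 = 11.111 cmH2O·s/L.

11.1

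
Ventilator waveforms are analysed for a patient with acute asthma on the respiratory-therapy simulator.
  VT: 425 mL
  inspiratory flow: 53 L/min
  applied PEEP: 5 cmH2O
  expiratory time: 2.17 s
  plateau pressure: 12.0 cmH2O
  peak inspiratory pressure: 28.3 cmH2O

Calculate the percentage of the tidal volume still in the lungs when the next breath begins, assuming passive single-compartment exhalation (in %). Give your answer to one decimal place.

Flow: 53 L/min ÷ 60 = 0.8833 L/s.
R = (PIP − Pplat)/V̇ = (28.3 − 12.0) / 0.8833 = 16.3/0.8833 = 18.454 cmH2O·s/L.
C = Vt/(Pplat − PEEP) = 425.0 / (12.0 − 5) = 425.0/7.0 = 60.714 mL/cmH2O.
τ = R × C = 18.454 × 0.06071 L/cmH2O = 1.12 s.
Fraction remaining at end-expiration = e^(−Te/τ) = e^(−2.17/1.12) = 0.1441 → 14.41%.

14.4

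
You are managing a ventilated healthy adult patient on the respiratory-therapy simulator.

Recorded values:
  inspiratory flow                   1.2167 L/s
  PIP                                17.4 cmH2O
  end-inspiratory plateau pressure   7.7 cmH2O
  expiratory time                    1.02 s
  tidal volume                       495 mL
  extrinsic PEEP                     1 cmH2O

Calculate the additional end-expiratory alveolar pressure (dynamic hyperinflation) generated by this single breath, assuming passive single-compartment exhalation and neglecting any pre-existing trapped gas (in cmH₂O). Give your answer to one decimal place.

R = (PIP − Pplat)/V̇ = (17.4 − 7.7) / 1.2167 = 9.7/1.2167 = 7.972 cmH2O·s/L.
C = Vt/(Pplat − PEEP) = 495.0 / (7.7 − 1) = 495.0/6.7 = 73.881 mL/cmH2O.
τ = R × C = 7.972 × 0.07388 L/cmH2O = 0.589 s.
Fraction remaining = e^(−Te/τ) = e^(−1.02/0.589) = 0.177; trapped volume = 495.0 × 0.177 = 87.615 mL.
Additional alveolar pressure from trapping ≈ V_trapped / C = 87.615 / 73.881 = 1.186 cmH2O.

1.2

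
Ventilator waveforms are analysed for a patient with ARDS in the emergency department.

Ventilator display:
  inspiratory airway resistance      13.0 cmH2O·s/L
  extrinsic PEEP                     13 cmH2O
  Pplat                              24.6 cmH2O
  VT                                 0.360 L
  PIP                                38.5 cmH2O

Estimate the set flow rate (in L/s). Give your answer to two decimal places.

flow = (PIP − Pplat) / Raw = 13.9 / 13.0 = 1.069 L/s.

1.07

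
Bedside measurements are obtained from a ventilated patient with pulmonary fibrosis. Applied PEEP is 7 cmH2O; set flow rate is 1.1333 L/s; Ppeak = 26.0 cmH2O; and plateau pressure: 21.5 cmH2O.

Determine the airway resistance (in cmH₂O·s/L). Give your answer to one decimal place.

Raw = (PIP − Pplat) / flow = (26.0 − 21.5) / 1.1333 = 4.5 / 1.1333 = 3.971 cmH2O·s/L.

4.0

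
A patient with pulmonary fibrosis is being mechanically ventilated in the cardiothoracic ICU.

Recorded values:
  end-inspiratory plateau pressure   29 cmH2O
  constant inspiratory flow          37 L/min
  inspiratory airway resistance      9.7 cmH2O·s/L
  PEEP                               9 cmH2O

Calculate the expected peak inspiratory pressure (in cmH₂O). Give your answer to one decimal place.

Flow: 37 L/min ÷ 60 = 0.6167 L/s.
PIP = Pplat + Raw × flow = 29 + 9.7 × 0.6167 = 29 + 5.982 = 34.982 cmH2O.

35.0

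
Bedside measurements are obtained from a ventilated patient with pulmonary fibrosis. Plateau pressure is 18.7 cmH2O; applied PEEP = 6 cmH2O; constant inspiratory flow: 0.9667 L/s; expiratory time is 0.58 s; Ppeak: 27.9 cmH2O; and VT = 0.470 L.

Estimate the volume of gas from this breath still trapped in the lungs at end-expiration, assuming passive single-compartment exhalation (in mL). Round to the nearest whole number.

91

R = (PIP − Pplat)/V̇ = (27.9 − 18.7) / 0.9667 = 9.2/0.9667 = 9.517 cmH2O·s/L.
C = Vt/(Pplat − PEEP) = 470.0 / (18.7 − 6) = 470.0/12.7 = 37.008 mL/cmH2O.
τ = R × C = 9.517 × 0.03701 L/cmH2O = 0.3522 s.
Fraction remaining = e^(−Te/τ) = e^(−0.58/0.3522) = 0.1927.
Trapped volume = 470.0 × 0.1927 = 90.569 mL.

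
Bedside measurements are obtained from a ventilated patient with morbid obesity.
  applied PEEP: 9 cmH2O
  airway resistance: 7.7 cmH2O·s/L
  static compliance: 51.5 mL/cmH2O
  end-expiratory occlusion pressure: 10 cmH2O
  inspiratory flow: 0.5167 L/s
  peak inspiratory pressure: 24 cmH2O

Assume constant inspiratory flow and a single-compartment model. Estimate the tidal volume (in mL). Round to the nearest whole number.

516

Total PEEP = 10 cmH2O (set 9 + intrinsic 1); this is the baseline alveolar pressure.
Equation of motion (constant flow): PIP = Vt/C + R·V̇ + PEEP.
Vt/C = PIP − R·V̇ − PEEP = 24 − 3.979 − 10 = 10.021 cmH2O.
Vt = C × 10.021 = 51.5 × 10.021 = 516.08 mL.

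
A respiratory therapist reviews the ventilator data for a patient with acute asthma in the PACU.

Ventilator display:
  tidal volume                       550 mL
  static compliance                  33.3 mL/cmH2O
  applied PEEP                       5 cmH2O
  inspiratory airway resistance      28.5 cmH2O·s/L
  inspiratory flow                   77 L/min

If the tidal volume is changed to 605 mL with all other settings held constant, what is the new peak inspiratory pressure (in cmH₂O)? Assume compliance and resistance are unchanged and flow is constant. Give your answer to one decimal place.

59.7

Flow: 77 L/min ÷ 60 = 1.2833 L/s.
PIP = Vt/C + R·V̇ + PEEP (constant-flow equation of motion).
Only the elastic term changes: ΔPIP = ΔVt / C = (605 − 550) / 33.3 = 1.652 cmH2O.
Original PIP = 550/33.3 + 28.5×1.2833 + 5 = 58.091 cmH2O; new PIP = 58.091 + (1.652) = 59.743 cmH2O.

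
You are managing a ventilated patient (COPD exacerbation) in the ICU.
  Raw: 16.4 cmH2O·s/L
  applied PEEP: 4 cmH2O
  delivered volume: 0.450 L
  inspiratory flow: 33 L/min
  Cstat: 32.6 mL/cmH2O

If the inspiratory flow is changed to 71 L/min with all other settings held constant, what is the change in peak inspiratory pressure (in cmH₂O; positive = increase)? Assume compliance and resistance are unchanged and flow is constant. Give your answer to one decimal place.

10.4

Flow: 33 L/min ÷ 60 = 0.55 L/s.
New flow: 71 L/min ÷ 60 = 1.1833 L/s.
PIP = Vt/C + R·V̇ + PEEP (constant-flow equation of motion).
Only the resistive term changes: ΔPIP = R × ΔV̇ = 16.4 × (1.1833 − 0.55) = 16.4 × 0.6333 = 10.386 cmH2O.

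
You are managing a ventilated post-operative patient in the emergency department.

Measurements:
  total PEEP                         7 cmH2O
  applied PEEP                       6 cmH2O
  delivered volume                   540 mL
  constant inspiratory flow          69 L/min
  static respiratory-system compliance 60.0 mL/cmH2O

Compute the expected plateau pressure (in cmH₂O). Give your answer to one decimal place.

End-expiratory occlusion gives total PEEP = 7 cmH2O (intrinsic PEEP = 7 − 6 = 1). Use total PEEP for the elastic gradient.
Pplat = PEEPtotal + Vt / Cstat = 7 + 540 / 60.0 = 7 + 9.0 = 16.0 cmH2O.

16.0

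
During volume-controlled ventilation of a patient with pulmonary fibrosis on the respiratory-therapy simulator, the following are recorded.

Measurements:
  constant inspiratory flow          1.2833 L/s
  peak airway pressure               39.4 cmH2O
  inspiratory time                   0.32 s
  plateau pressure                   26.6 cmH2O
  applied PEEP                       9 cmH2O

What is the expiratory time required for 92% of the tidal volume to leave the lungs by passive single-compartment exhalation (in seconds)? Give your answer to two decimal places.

0.59

Vt = flow × Ti = 1.2833 L/s × 0.32 s × 1000 mL/L = 410.66 mL.
R = (PIP − Pplat)/V̇ = (39.4 − 26.6) / 1.2833 = 12.8/1.2833 = 9.974 cmH2O·s/L.
C = Vt/(Pplat − PEEP) = 410.66 / (26.6 − 9) = 410.66/17.6 = 23.333 mL/cmH2O.
τ = R × C = 9.974 × 0.02333 L/cmH2O = 0.2327 s.
t = −τ·ln(1 − 0.92) = −0.2327·ln(0.08) = 0.5877 s.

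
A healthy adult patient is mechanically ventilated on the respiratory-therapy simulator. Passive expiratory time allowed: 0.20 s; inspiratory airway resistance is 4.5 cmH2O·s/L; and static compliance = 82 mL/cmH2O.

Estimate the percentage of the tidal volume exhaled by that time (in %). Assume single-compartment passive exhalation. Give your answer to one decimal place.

41.8

τ = R × C = 4.5 × 82 mL/cmH2O = 4.5 × 0.082 L/cmH2O = 0.369 s.
Passive exhalation: V(t)/V₀ = e^(−t/τ) = e^(−0.20/0.369) = 0.5816.
Fraction exhaled = 1 − 0.5816 = 0.4184 → 41.84%.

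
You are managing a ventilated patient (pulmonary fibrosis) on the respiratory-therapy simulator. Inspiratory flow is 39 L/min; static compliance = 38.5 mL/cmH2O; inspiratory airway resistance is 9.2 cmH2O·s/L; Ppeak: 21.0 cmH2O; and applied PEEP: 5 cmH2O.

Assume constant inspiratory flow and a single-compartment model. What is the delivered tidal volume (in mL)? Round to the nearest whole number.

386

Flow: 39 L/min ÷ 60 = 0.65 L/s.
Equation of motion (constant flow): PIP = Vt/C + R·V̇ + PEEP.
Vt/C = PIP − R·V̇ − PEEP = 21.0 − 5.98 − 5 = 10.02 cmH2O.
Vt = C × 10.02 = 38.5 × 10.02 = 385.77 mL.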